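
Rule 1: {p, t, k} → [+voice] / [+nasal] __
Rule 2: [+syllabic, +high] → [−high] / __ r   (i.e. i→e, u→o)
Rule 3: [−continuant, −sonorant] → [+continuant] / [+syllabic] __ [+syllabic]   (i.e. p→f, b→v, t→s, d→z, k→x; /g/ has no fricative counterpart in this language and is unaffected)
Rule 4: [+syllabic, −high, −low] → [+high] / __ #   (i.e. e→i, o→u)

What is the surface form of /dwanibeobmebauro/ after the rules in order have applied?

Rule 1 (post-nasal voicing): no segment meets the environment; /dwanibeobmebauro/ is unchanged.
Rule 2 (pre-rhotic lowering): /u/ is a high vowel immediately before /r/, so it lowers to [o]. /dwanibeobmebauro/ → dwanibeobmebaoro.
Rule 3 (intervocalic spirantization): /b/ is a stop between vowels /i/ and /e/, so it spirantizes to the fricative [v]. /b/ is a stop between vowels /e/ and /a/, so it spirantizes to the fricative [v]. /dwanibeobmebaoro/ → dwaniveobmevaoro.
Rule 4 (final vowel raising): /o/ is a mid vowel in word-final position, so it raises to [u]. /dwaniveobmevaoro/ → dwaniveobmevaoru.

dwaniveobmevaoru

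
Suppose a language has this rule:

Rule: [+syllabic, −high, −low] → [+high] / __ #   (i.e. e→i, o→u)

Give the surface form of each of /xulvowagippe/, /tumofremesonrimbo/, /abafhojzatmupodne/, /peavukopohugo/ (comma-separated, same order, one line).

xulvowagippi, tumofremesonrimbu, abafhojzatmupodni, peavukopohugu

/xulvowagippe/: /e/ is a mid vowel in word-final position, so it raises to [i]. → [xulvowagippi].
/tumofremesonrimbo/: /o/ is a mid vowel in word-final position, so it raises to [u]. → [tumofremesonrimbu].
/abafhojzatmupodne/: /e/ is a mid vowel in word-final position, so it raises to [i]. → [abafhojzatmupodni].
/peavukopohugo/: /o/ is a mid vowel in word-final position, so it raises to [u]. → [peavukopohugu].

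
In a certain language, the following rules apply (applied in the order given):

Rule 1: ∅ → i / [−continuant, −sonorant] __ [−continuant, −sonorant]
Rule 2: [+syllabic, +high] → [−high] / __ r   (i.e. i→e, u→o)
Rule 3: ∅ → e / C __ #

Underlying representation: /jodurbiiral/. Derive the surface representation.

Rule 1 (stop-cluster i-epenthesis): no segment meets the environment; /jodurbiiral/ is unchanged.
Rule 2 (pre-rhotic lowering): /u/ is a high vowel immediately before /r/, so it lowers to [o]. /i/ is a high vowel immediately before /r/, so it lowers to [e]. /jodurbiiral/ → jodorbieral.
Rule 3 (final e-epenthesis): the form ends in the consonant /l/, so [e] is inserted word-finally. /jodorbieral/ → jodorbierale.

jodorbierale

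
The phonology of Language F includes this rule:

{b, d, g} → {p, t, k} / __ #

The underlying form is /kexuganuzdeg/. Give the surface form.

Scanning /kexuganuzdeg/: /g/ at position 5 is not in the conditioning environment; /d/ at position 10 is not in the conditioning environment; /g/ is a voiced stop in word-final position, so it devoices to [k].
Result: [kexuganuzdek].

kexuganuzdek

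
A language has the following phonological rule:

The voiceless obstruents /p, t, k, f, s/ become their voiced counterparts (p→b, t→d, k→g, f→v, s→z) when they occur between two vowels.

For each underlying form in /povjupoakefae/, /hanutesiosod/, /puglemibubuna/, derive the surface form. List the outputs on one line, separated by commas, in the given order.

povjuboagevae, hanudeziozod, puglemibubuna

/povjupoakefae/: /p/ is a voiceless obstruent between vowels /u/ and /o/, so it voices to [b]. /k/ is a voiceless obstruent between vowels /a/ and /e/, so it voices to [g]. /f/ is a voiceless obstruent between vowels /e/ and /a/, so it voices to [v]. → [povjuboagevae].
/hanutesiosod/: /t/ is a voiceless obstruent between vowels /u/ and /e/, so it voices to [d]. /s/ is a voiceless obstruent between vowels /e/ and /i/, so it voices to [z]. /s/ is a voiceless obstruent between vowels /o/ and /o/, so it voices to [z]. → [hanudeziozod].
/puglemibubuna/: the rule's environment is not met; surfaces unchanged as [puglemibubuna].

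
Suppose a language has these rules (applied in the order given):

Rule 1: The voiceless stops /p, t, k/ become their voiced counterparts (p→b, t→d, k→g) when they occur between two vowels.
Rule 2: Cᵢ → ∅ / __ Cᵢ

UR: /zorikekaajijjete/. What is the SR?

Rule 1 (intervocalic voicing): /k/ is a voiceless stop between vowels /i/ and /e/, so it voices to [g]. /k/ is a voiceless stop between vowels /e/ and /a/, so it voices to [g]. /t/ is a voiceless stop between vowels /e/ and /e/, so it voices to [d]. /zorikekaajijjete/ → zorigegaajijjede.
Rule 2 (degemination): /jj/ is a geminate; the first /j/ deletes. /zorigegaajijjede/ → zorigegaajijede.

zorigegaajijede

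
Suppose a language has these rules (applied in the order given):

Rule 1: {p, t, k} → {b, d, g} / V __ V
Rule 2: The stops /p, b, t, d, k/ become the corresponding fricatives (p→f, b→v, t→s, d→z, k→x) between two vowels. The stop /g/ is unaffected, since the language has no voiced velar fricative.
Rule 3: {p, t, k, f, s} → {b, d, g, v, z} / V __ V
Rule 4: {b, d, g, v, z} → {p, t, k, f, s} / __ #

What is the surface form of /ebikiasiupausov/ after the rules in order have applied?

Rule 1 (intervocalic voicing): /k/ is a voiceless stop between vowels /i/ and /i/, so it voices to [g]. /p/ is a voiceless stop between vowels /u/ and /a/, so it voices to [b]. /ebikiasiupausov/ → ebigiasiubausov.
Rule 2 (intervocalic spirantization): /b/ is a stop between vowels /e/ and /i/, so it spirantizes to the fricative [v]. /b/ is a stop between vowels /u/ and /a/, so it spirantizes to the fricative [v]. /ebigiasiubausov/ → evigiasiuvausov.
Rule 3 (intervocalic voicing): /s/ is a voiceless obstruent between vowels /a/ and /i/, so it voices to [z]. /s/ is a voiceless obstruent between vowels /u/ and /o/, so it voices to [z]. /evigiasiuvausov/ → evigiaziuvauzov.
Rule 4 (final devoicing): /v/ is a voiced obstruent in word-final position, so it devoices to [f]. /evigiaziuvauzov/ → evigiaziuvauzof.

evigiaziuvauzof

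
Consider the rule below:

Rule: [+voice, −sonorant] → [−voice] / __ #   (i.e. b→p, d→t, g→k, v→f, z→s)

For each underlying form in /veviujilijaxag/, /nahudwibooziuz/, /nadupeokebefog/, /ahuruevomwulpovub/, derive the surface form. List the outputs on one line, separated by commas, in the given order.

/veviujilijaxag/: /g/ is a voiced obstruent in word-final position, so it devoices to [k]. → [veviujilijaxak].
/nahudwibooziuz/: /z/ is a voiced obstruent in word-final position, so it devoices to [s]. → [nahudwiboozius].
/nadupeokebefog/: /g/ is a voiced obstruent in word-final position, so it devoices to [k]. → [nadupeokebefok].
/ahuruevomwulpovub/: /b/ is a voiced obstruent in word-final position, so it devoices to [p]. → [ahuruevomwulpovup].

veviujilijaxak, nahudwiboozius, nadupeokebefok, ahuruevomwulpovup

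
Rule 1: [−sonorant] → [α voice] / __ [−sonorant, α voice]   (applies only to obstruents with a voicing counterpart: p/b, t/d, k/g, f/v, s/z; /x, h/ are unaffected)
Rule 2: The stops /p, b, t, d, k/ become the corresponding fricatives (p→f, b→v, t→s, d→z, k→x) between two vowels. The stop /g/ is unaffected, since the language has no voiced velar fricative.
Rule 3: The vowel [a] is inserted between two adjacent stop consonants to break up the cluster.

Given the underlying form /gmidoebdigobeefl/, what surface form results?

gmizoebadigoveefl

Rule 1 (regressive voicing assimilation): no segment meets the environment; /gmidoebdigobeefl/ is unchanged.
Rule 2 (intervocalic spirantization): /d/ is a stop between vowels /i/ and /o/, so it spirantizes to the fricative [z]. /b/ is a stop between vowels /o/ and /e/, so it spirantizes to the fricative [v]. /gmidoebdigobeefl/ → gmizoebdigoveefl.
Rule 3 (stop-cluster a-epenthesis): /b/ and /d/ form a stop–stop cluster, so [a] is inserted between them. /gmizoebdigoveefl/ → gmizoebadigoveefl.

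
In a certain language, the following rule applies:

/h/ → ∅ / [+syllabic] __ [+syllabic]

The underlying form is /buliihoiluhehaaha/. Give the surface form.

/h/ occurs between vowels /i/ and /o/, so it deletes.
/h/ occurs between vowels /u/ and /e/, so it deletes.
/h/ occurs between vowels /e/ and /a/, so it deletes.
/h/ occurs between vowels /a/ and /a/, so it deletes.
Surface form: [buliioilueaaa].

buliioilueaaa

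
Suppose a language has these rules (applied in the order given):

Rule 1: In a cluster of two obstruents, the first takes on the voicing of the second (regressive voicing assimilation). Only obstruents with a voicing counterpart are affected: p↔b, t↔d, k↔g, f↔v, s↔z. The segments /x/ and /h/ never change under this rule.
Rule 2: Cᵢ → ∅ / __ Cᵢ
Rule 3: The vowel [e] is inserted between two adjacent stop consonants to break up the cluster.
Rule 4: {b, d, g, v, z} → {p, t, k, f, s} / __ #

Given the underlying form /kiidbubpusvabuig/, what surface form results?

Rule 1 (regressive voicing assimilation): /b/ precedes the voiceless obstruent /p/, so it devoices to [p] by assimilation. /s/ precedes the voiced obstruent /v/, so it voices to [z] by assimilation. /kiidbubpusvabuig/ → kiidbuppuzvabuig.
Rule 2 (degemination): /pp/ is a geminate; the first /p/ deletes. /kiidbuppuzvabuig/ → kiidbupuzvabuig.
Rule 3 (stop-cluster e-epenthesis): /d/ and /b/ form a stop–stop cluster, so [e] is inserted between them. /kiidbupuzvabuig/ → kiidebupuzvabuig.
Rule 4 (final devoicing): /g/ is a voiced obstruent in word-final position, so it devoices to [k]. /kiidebupuzvabuig/ → kiidebupuzvabuik.

kiidebupuzvabuik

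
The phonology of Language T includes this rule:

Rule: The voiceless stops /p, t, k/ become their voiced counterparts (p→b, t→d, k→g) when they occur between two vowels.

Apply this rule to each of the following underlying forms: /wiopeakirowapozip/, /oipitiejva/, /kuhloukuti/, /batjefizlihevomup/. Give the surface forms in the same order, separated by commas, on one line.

/wiopeakirowapozip/: /p/ is a voiceless stop between vowels /o/ and /e/, so it voices to [b]. /k/ is a voiceless stop between vowels /a/ and /i/, so it voices to [g]. /p/ is a voiceless stop between vowels /a/ and /o/, so it voices to [b]. → [wiobeagirowabozip].
/oipitiejva/: /p/ is a voiceless stop between vowels /i/ and /i/, so it voices to [b]. /t/ is a voiceless stop between vowels /i/ and /i/, so it voices to [d]. → [oibidiejva].
/kuhloukuti/: /k/ is a voiceless stop between vowels /u/ and /u/, so it voices to [g]. /t/ is a voiceless stop between vowels /u/ and /i/, so it voices to [d]. → [kuhlougudi].
/batjefizlihevomup/: the rule's environment is not met; surfaces unchanged as [batjefizlihevomup].

wiobeagirowabozip, oibidiejva, kuhlougudi, batjefizlihevomup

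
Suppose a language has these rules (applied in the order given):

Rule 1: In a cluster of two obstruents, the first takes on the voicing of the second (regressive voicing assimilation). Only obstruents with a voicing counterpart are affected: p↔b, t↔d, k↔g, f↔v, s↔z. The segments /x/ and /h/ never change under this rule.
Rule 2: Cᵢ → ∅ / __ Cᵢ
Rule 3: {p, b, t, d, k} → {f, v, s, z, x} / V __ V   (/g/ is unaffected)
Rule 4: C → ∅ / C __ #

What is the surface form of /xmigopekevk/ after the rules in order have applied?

xmigofexef

Rule 1 (regressive voicing assimilation): /v/ precedes the voiceless obstruent /k/, so it devoices to [f] by assimilation. /xmigopekevk/ → xmigopekefk.
Rule 2 (degemination): no segment meets the environment; /xmigopekefk/ is unchanged.
Rule 3 (intervocalic spirantization): /p/ is a stop between vowels /o/ and /e/, so it spirantizes to the fricative [f]. /k/ is a stop between vowels /e/ and /e/, so it spirantizes to the fricative [x]. /xmigopekefk/ → xmigofexefk.
Rule 4 (final cluster simplification): /k/ is the second consonant of a word-final cluster /fk/, so it deletes. /xmigofexefk/ → xmigofexef.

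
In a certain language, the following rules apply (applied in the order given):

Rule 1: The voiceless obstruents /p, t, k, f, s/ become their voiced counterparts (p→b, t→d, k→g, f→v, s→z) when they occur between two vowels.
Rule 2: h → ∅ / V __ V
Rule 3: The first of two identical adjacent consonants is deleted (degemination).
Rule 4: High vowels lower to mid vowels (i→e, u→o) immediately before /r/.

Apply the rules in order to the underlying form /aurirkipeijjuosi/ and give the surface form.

Rule 1 (intervocalic voicing): /p/ is a voiceless obstruent between vowels /i/ and /e/, so it voices to [b]. /s/ is a voiceless obstruent between vowels /o/ and /i/, so it voices to [z]. /aurirkipeijjuosi/ → aurirkibeijjuozi.
Rule 2 (intervocalic h-deletion): no segment meets the environment; /aurirkibeijjuozi/ is unchanged.
Rule 3 (degemination): /jj/ is a geminate; the first /j/ deletes. /aurirkibeijjuozi/ → aurirkibeijuozi.
Rule 4 (pre-rhotic lowering): /u/ is a high vowel immediately before /r/, so it lowers to [o]. /i/ is a high vowel immediately before /r/, so it lowers to [e]. /aurirkibeijuozi/ → aorerkibeijuozi.

aorerkibeijuozi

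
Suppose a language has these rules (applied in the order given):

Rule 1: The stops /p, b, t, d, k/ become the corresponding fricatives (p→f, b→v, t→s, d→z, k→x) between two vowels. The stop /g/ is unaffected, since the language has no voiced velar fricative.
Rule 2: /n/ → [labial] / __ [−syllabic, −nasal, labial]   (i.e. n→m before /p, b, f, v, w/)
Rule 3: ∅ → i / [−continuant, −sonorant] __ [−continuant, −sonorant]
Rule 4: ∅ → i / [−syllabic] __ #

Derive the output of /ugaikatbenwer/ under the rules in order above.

Rule 1 (intervocalic spirantization): /k/ is a stop between vowels /i/ and /a/, so it spirantizes to the fricative [x]. /ugaikatbenwer/ → ugaixatbenwer.
Rule 2 (nasal place assimilation): /n/ precedes the labial consonant /w/, so it assimilates in place to [m]. /ugaixatbenwer/ → ugaixatbemwer.
Rule 3 (stop-cluster i-epenthesis): /t/ and /b/ form a stop–stop cluster, so [i] is inserted between them. /ugaixatbemwer/ → ugaixatibemwer.
Rule 4 (final i-epenthesis): the form ends in the consonant /r/, so [i] is inserted word-finally. /ugaixatibemwer/ → ugaixatibemweri.

ugaixatibemweri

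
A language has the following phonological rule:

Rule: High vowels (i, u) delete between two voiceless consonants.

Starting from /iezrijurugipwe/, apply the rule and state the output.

No segment of /iezrijurugipwe/ meets the structural description of the rule, so the form surfaces unchanged.

iezrijurugipwe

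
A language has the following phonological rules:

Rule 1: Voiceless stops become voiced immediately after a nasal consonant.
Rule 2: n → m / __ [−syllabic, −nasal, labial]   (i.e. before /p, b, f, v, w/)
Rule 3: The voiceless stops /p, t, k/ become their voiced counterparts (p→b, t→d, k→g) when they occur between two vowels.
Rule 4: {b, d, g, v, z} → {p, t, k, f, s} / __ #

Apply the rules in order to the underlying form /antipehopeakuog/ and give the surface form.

andibehobeaguok

Rule 1 (post-nasal voicing): /t/ is a voiceless stop immediately after the nasal /n/, so it voices to [d]. /antipehopeakuog/ → andipehopeakuog.
Rule 2 (nasal place assimilation): no segment meets the environment; /andipehopeakuog/ is unchanged.
Rule 3 (intervocalic voicing): /p/ is a voiceless stop between vowels /i/ and /e/, so it voices to [b]. /p/ is a voiceless stop between vowels /o/ and /e/, so it voices to [b]. /k/ is a voiceless stop between vowels /a/ and /u/, so it voices to [g]. /andipehopeakuog/ → andibehobeaguog.
Rule 4 (final devoicing): /g/ is a voiced obstruent in word-final position, so it devoices to [k]. /andibehobeaguog/ → andibehobeaguok.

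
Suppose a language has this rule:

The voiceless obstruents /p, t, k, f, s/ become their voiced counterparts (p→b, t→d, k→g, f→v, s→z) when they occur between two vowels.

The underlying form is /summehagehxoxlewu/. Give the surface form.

No segment of /summehagehxoxlewu/ meets the structural description of the rule, so the form surfaces unchanged.

summehagehxoxlewu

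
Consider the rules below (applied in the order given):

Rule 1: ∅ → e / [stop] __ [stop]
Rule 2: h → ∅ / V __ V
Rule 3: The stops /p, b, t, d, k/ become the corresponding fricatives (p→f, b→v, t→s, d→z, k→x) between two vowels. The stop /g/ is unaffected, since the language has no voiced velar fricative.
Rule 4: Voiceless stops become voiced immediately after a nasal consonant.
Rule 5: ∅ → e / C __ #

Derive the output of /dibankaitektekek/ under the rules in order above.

Rule 1 (stop-cluster e-epenthesis): /k/ and /t/ form a stop–stop cluster, so [e] is inserted between them. /dibankaitektekek/ → dibankaiteketekek.
Rule 2 (intervocalic h-deletion): no segment meets the environment; /dibankaiteketekek/ is unchanged.
Rule 3 (intervocalic spirantization): /b/ is a stop between vowels /i/ and /a/, so it spirantizes to the fricative [v]. /t/ is a stop between vowels /i/ and /e/, so it spirantizes to the fricative [s]. /k/ is a stop between vowels /e/ and /e/, so it spirantizes to the fricative [x]. /t/ is a stop between vowels /e/ and /e/, so it spirantizes to the fricative [s]. /k/ is a stop between vowels /e/ and /e/, so it spirantizes to the fricative [x]. /dibankaiteketekek/ → divankaisexesexek.
Rule 4 (post-nasal voicing): /k/ is a voiceless stop immediately after the nasal /n/, so it voices to [g]. /divankaisexesexek/ → divangaisexesexek.
Rule 5 (final e-epenthesis): the form ends in the consonant /k/, so [e] is inserted word-finally. /divangaisexesexek/ → divangaisexesexeke.

divangaisexesexeke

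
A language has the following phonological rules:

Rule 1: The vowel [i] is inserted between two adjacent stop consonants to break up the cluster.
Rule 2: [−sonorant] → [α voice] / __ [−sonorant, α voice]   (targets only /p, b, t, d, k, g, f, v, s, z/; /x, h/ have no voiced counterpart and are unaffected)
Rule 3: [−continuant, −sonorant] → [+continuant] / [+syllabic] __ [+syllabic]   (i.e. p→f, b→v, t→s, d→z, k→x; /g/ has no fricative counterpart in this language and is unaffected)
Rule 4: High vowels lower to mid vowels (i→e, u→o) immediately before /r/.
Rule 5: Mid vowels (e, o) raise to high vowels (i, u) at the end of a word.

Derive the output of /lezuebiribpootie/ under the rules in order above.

Rule 1 (stop-cluster i-epenthesis): /b/ and /p/ form a stop–stop cluster, so [i] is inserted between them. /lezuebiribpootie/ → lezuebiribipootie.
Rule 2 (regressive voicing assimilation): no segment meets the environment; /lezuebiribipootie/ is unchanged.
Rule 3 (intervocalic spirantization): /b/ is a stop between vowels /e/ and /i/, so it spirantizes to the fricative [v]. /b/ is a stop between vowels /i/ and /i/, so it spirantizes to the fricative [v]. /p/ is a stop between vowels /i/ and /o/, so it spirantizes to the fricative [f]. /t/ is a stop between vowels /o/ and /i/, so it spirantizes to the fricative [s]. /lezuebiribipootie/ → lezuevirivifoosie.
Rule 4 (pre-rhotic lowering): /i/ is a high vowel immediately before /r/, so it lowers to [e]. /lezuevirivifoosie/ → lezueverivifoosie.
Rule 5 (final vowel raising): /e/ is a mid vowel in word-final position, so it raises to [i]. /lezueverivifoosie/ → lezueverivifoosii.

lezueverivifoosii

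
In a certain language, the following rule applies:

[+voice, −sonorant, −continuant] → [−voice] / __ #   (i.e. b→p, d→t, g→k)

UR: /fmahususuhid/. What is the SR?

/d/ is a voiced stop in word-final position, so it devoices to [t].
Surface form: [fmahususuhit].

fmahususuhit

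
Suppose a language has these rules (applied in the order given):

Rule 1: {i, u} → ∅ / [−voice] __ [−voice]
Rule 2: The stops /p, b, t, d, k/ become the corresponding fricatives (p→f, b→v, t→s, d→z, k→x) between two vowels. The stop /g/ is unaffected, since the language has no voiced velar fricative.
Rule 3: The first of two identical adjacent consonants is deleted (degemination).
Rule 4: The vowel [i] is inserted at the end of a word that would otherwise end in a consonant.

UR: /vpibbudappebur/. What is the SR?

Rule 1 (high vowel syncope): no segment meets the environment; /vpibbudappebur/ is unchanged.
Rule 2 (intervocalic spirantization): /d/ is a stop between vowels /u/ and /a/, so it spirantizes to the fricative [z]. /b/ is a stop between vowels /e/ and /u/, so it spirantizes to the fricative [v]. /vpibbudappebur/ → vpibbuzappevur.
Rule 3 (degemination): /bb/ is a geminate; the first /b/ deletes. /pp/ is a geminate; the first /p/ deletes. /vpibbuzappevur/ → vpibuzapevur.
Rule 4 (final i-epenthesis): the form ends in the consonant /r/, so [i] is inserted word-finally. /vpibuzapevur/ → vpibuzapevuri.

vpibuzapevuri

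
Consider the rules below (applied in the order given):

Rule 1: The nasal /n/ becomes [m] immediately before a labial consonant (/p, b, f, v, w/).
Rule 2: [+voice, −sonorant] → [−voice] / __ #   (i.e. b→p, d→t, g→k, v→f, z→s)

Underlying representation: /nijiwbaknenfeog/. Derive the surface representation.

nijiwbaknemfeok

Rule 1 (nasal place assimilation): /n/ precedes the labial consonant /f/, so it assimilates in place to [m]. /nijiwbaknenfeog/ → nijiwbaknemfeog.
Rule 2 (final devoicing): /g/ is a voiced obstruent in word-final position, so it devoices to [k]. /nijiwbaknemfeog/ → nijiwbaknemfeok.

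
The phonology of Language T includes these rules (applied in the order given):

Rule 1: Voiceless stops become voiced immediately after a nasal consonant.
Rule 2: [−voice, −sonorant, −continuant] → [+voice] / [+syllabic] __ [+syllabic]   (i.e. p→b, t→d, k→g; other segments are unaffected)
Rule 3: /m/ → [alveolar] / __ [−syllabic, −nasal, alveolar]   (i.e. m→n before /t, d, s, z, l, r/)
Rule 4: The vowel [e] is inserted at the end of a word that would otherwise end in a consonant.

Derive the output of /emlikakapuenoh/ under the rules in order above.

Rule 1 (post-nasal voicing): no segment meets the environment; /emlikakapuenoh/ is unchanged.
Rule 2 (intervocalic voicing): /k/ is a voiceless stop between vowels /i/ and /a/, so it voices to [g]. /k/ is a voiceless stop between vowels /a/ and /a/, so it voices to [g]. /p/ is a voiceless stop between vowels /a/ and /u/, so it voices to [b]. /emlikakapuenoh/ → emligagabuenoh.
Rule 3 (nasal place assimilation): /m/ precedes the alveolar consonant /l/, so it assimilates in place to [n]. /emligagabuenoh/ → enligagabuenoh.
Rule 4 (final e-epenthesis): the form ends in the consonant /h/, so [e] is inserted word-finally. /enligagabuenoh/ → enligagabuenohe.

enligagabuenohe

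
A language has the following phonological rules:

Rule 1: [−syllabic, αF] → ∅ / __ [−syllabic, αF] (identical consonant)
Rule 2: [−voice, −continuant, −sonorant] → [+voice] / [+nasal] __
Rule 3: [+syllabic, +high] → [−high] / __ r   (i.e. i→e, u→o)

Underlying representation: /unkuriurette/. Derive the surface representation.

Rule 1 (degemination): /tt/ is a geminate; the first /t/ deletes. /unkuriurette/ → unkuriurete.
Rule 2 (post-nasal voicing): /k/ is a voiceless stop immediately after the nasal /n/, so it voices to [g]. /unkuriurete/ → unguriurete.
Rule 3 (pre-rhotic lowering): /u/ is a high vowel immediately before /r/, so it lowers to [o]. /u/ is a high vowel immediately before /r/, so it lowers to [o]. /unguriurete/ → ungoriorete.

ungoriorete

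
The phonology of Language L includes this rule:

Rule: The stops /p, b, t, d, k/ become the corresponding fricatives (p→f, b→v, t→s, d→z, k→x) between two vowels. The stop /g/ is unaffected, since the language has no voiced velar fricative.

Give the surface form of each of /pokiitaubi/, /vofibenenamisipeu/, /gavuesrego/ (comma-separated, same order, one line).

/pokiitaubi/: /k/ is a stop between vowels /o/ and /i/, so it spirantizes to the fricative [x]. /t/ is a stop between vowels /i/ and /a/, so it spirantizes to the fricative [s]. /b/ is a stop between vowels /u/ and /i/, so it spirantizes to the fricative [v]. → [poxiisauvi].
/vofibenenamisipeu/: /b/ is a stop between vowels /i/ and /e/, so it spirantizes to the fricative [v]. /p/ is a stop between vowels /i/ and /e/, so it spirantizes to the fricative [f]. → [vofivenenamisifeu].
/gavuesrego/: the rule's environment is not met; surfaces unchanged as [gavuesrego].

poxiisauvi, vofivenenamisifeu, gavuesrego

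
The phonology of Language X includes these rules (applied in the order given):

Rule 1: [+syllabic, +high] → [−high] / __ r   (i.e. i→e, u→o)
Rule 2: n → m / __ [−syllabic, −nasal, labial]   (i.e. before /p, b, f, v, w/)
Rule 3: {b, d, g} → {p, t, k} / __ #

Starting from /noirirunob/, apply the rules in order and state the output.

noererunop

Rule 1 (pre-rhotic lowering): /i/ is a high vowel immediately before /r/, so it lowers to [e]. /i/ is a high vowel immediately before /r/, so it lowers to [e]. /noirirunob/ → noererunob.
Rule 2 (nasal place assimilation): no segment meets the environment; /noererunob/ is unchanged.
Rule 3 (final devoicing): /b/ is a voiced stop in word-final position, so it devoices to [p]. /noererunob/ → noererunop.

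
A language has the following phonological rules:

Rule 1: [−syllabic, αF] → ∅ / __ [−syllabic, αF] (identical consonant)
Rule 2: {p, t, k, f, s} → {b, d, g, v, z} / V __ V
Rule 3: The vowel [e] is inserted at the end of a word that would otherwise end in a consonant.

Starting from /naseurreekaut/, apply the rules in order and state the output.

Rule 1 (degemination): /rr/ is a geminate; the first /r/ deletes. /naseurreekaut/ → naseureekaut.
Rule 2 (intervocalic voicing): /s/ is a voiceless obstruent between vowels /a/ and /e/, so it voices to [z]. /k/ is a voiceless obstruent between vowels /e/ and /a/, so it voices to [g]. /naseureekaut/ → nazeureegaut.
Rule 3 (final e-epenthesis): the form ends in the consonant /t/, so [e] is inserted word-finally. /nazeureegaut/ → nazeureegaute.

nazeureegaute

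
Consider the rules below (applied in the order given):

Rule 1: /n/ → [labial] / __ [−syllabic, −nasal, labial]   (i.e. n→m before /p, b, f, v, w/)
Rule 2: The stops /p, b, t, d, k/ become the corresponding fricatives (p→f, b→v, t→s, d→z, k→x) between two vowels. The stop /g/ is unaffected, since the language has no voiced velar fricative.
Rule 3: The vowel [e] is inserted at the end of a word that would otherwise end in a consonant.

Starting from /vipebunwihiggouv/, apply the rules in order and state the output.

Rule 1 (nasal place assimilation): /n/ precedes the labial consonant /w/, so it assimilates in place to [m]. /vipebunwihiggouv/ → vipebumwihiggouv.
Rule 2 (intervocalic spirantization): /p/ is a stop between vowels /i/ and /e/, so it spirantizes to the fricative [f]. /b/ is a stop between vowels /e/ and /u/, so it spirantizes to the fricative [v]. /vipebumwihiggouv/ → vifevumwihiggouv.
Rule 3 (final e-epenthesis): the form ends in the consonant /v/, so [e] is inserted word-finally. /vifevumwihiggouv/ → vifevumwihiggouve.

vifevumwihiggouve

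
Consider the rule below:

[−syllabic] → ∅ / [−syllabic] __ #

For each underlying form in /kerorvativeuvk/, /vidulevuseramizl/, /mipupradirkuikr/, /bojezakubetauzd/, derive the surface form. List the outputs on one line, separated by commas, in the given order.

/kerorvativeuvk/: /k/ is the second consonant of a word-final cluster /vk/, so it deletes. → [kerorvativeuv].
/vidulevuseramizl/: /l/ is the second consonant of a word-final cluster /zl/, so it deletes. → [vidulevuseramiz].
/mipupradirkuikr/: /r/ is the second consonant of a word-final cluster /kr/, so it deletes. → [mipupradirkuik].
/bojezakubetauzd/: /d/ is the second consonant of a word-final cluster /zd/, so it deletes. → [bojezakubetauz].

kerorvativeuv, vidulevuseramiz, mipupradirkuik, bojezakubetauz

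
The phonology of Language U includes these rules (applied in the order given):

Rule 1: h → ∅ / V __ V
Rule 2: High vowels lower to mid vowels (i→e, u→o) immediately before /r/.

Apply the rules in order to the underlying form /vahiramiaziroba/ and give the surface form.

vaeramiazeroba

Rule 1 (intervocalic h-deletion): /h/ occurs between vowels /a/ and /i/, so it deletes. /vahiramiaziroba/ → vairamiaziroba.
Rule 2 (pre-rhotic lowering): /i/ is a high vowel immediately before /r/, so it lowers to [e]. /i/ is a high vowel immediately before /r/, so it lowers to [e]. /vairamiaziroba/ → vaeramiazeroba.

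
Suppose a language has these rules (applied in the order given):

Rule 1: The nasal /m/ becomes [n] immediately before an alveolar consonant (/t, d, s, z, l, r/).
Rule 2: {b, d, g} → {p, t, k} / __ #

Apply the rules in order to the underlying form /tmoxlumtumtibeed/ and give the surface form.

tmoxluntuntibeet

Rule 1 (nasal place assimilation): /m/ precedes the alveolar consonant /t/, so it assimilates in place to [n]. /m/ precedes the alveolar consonant /t/, so it assimilates in place to [n]. /tmoxlumtumtibeed/ → tmoxluntuntibeed.
Rule 2 (final devoicing): /d/ is a voiced stop in word-final position, so it devoices to [t]. /tmoxluntuntibeed/ → tmoxluntuntibeet.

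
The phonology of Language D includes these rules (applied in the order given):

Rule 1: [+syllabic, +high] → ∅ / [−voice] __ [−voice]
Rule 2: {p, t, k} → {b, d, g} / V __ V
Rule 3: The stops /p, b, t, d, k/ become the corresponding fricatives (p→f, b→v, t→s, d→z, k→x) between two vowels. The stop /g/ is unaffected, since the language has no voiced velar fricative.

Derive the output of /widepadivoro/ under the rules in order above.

wizevazivoro

Rule 1 (high vowel syncope): no segment meets the environment; /widepadivoro/ is unchanged.
Rule 2 (intervocalic voicing): /p/ is a voiceless stop between vowels /e/ and /a/, so it voices to [b]. /widepadivoro/ → widebadivoro.
Rule 3 (intervocalic spirantization): /d/ is a stop between vowels /i/ and /e/, so it spirantizes to the fricative [z]. /b/ is a stop between vowels /e/ and /a/, so it spirantizes to the fricative [v]. /d/ is a stop between vowels /a/ and /i/, so it spirantizes to the fricative [z]. /widebadivoro/ → wizevazivoro.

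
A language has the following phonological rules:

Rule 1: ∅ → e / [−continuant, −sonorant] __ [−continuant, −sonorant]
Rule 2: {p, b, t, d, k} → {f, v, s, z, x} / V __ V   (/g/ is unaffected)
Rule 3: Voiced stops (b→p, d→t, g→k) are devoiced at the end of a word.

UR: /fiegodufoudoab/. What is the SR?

fiegozufouzoap

Rule 1 (stop-cluster e-epenthesis): no segment meets the environment; /fiegodufoudoab/ is unchanged.
Rule 2 (intervocalic spirantization): /d/ is a stop between vowels /o/ and /u/, so it spirantizes to the fricative [z]. /d/ is a stop between vowels /u/ and /o/, so it spirantizes to the fricative [z]. /fiegodufoudoab/ → fiegozufouzoab.
Rule 3 (final devoicing): /b/ is a voiced stop in word-final position, so it devoices to [p]. /fiegozufouzoab/ → fiegozufouzoap.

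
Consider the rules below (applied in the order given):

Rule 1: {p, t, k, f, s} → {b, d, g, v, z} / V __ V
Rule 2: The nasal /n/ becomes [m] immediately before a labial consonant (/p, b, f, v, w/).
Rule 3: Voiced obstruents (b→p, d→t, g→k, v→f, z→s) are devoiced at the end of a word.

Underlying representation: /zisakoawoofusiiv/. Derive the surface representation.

Rule 1 (intervocalic voicing): /s/ is a voiceless obstruent between vowels /i/ and /a/, so it voices to [z]. /k/ is a voiceless obstruent between vowels /a/ and /o/, so it voices to [g]. /f/ is a voiceless obstruent between vowels /o/ and /u/, so it voices to [v]. /s/ is a voiceless obstruent between vowels /u/ and /i/, so it voices to [z]. /zisakoawoofusiiv/ → zizagoawoovuziiv.
Rule 2 (nasal place assimilation): no segment meets the environment; /zizagoawoovuziiv/ is unchanged.
Rule 3 (final devoicing): /v/ is a voiced obstruent in word-final position, so it devoices to [f]. /zizagoawoovuziiv/ → zizagoawoovuziif.

zizagoawoovuziif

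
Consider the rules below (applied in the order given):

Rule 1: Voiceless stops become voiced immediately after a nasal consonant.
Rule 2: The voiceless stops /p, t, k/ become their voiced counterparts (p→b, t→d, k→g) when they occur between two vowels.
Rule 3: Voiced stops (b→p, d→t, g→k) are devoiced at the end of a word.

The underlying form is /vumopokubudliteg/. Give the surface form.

Rule 1 (post-nasal voicing): no segment meets the environment; /vumopokubudliteg/ is unchanged.
Rule 2 (intervocalic voicing): /p/ is a voiceless stop between vowels /o/ and /o/, so it voices to [b]. /k/ is a voiceless stop between vowels /o/ and /u/, so it voices to [g]. /t/ is a voiceless stop between vowels /i/ and /e/, so it voices to [d]. /vumopokubudliteg/ → vumobogubudlideg.
Rule 3 (final devoicing): /g/ is a voiced stop in word-final position, so it devoices to [k]. /vumobogubudlideg/ → vumobogubudlidek.

vumobogubudlidek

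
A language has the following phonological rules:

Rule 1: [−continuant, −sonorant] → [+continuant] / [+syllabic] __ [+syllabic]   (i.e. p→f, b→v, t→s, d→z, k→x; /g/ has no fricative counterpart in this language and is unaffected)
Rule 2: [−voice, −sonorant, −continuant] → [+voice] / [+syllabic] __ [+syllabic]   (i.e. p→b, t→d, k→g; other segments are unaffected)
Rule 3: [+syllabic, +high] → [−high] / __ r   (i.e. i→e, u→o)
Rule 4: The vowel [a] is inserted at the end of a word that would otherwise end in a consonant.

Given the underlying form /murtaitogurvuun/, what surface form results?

Rule 1 (intervocalic spirantization): /t/ is a stop between vowels /i/ and /o/, so it spirantizes to the fricative [s]. /murtaitogurvuun/ → murtaisogurvuun.
Rule 2 (intervocalic voicing): no segment meets the environment; /murtaisogurvuun/ is unchanged.
Rule 3 (pre-rhotic lowering): /u/ is a high vowel immediately before /r/, so it lowers to [o]. /u/ is a high vowel immediately before /r/, so it lowers to [o]. /murtaisogurvuun/ → mortaisogorvuun.
Rule 4 (final a-epenthesis): the form ends in the consonant /n/, so [a] is inserted word-finally. /mortaisogorvuun/ → mortaisogorvuuna.

mortaisogorvuuna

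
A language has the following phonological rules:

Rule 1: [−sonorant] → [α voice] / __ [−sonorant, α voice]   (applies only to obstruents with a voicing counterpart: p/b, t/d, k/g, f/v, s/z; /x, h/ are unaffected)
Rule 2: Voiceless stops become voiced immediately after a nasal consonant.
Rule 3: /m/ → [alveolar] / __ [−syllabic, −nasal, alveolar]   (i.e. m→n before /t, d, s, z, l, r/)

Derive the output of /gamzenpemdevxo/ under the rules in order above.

Rule 1 (regressive voicing assimilation): /v/ precedes the voiceless obstruent /x/, so it devoices to [f] by assimilation. /gamzenpemdevxo/ → gamzenpemdefxo.
Rule 2 (post-nasal voicing): /p/ is a voiceless stop immediately after the nasal /n/, so it voices to [b]. /gamzenpemdefxo/ → gamzenbemdefxo.
Rule 3 (nasal place assimilation): /m/ precedes the alveolar consonant /z/, so it assimilates in place to [n]. /m/ precedes the alveolar consonant /d/, so it assimilates in place to [n]. /gamzenbemdefxo/ → ganzenbendefxo.

ganzenbendefxo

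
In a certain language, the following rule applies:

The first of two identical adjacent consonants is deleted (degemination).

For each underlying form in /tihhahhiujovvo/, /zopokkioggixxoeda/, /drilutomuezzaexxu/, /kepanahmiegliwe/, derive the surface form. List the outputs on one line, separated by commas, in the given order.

/tihhahhiujovvo/: /hh/ is a geminate; the first /h/ deletes. /hh/ is a geminate; the first /h/ deletes. /vv/ is a geminate; the first /v/ deletes. → [tihahiujovo].
/zopokkioggixxoeda/: /kk/ is a geminate; the first /k/ deletes. /gg/ is a geminate; the first /g/ deletes. /xx/ is a geminate; the first /x/ deletes. → [zopokiogixoeda].
/drilutomuezzaexxu/: /zz/ is a geminate; the first /z/ deletes. /xx/ is a geminate; the first /x/ deletes. → [drilutomuezaexu].
/kepanahmiegliwe/: the rule's environment is not met; surfaces unchanged as [kepanahmiegliwe].

tihahiujovo, zopokiogixoeda, drilutomuezaexu, kepanahmiegliwe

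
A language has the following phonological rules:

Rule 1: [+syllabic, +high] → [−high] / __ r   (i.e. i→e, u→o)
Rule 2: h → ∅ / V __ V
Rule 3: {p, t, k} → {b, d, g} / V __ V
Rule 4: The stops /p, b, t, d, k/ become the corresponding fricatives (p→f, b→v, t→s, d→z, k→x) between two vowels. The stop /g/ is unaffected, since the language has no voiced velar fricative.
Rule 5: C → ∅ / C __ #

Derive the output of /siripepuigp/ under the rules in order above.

Rule 1 (pre-rhotic lowering): /i/ is a high vowel immediately before /r/, so it lowers to [e]. /siripepuigp/ → seripepuigp.
Rule 2 (intervocalic h-deletion): no segment meets the environment; /seripepuigp/ is unchanged.
Rule 3 (intervocalic voicing): /p/ is a voiceless stop between vowels /i/ and /e/, so it voices to [b]. /p/ is a voiceless stop between vowels /e/ and /u/, so it voices to [b]. /seripepuigp/ → seribebuigp.
Rule 4 (intervocalic spirantization): /b/ is a stop between vowels /i/ and /e/, so it spirantizes to the fricative [v]. /b/ is a stop between vowels /e/ and /u/, so it spirantizes to the fricative [v]. /seribebuigp/ → serivevuigp.
Rule 5 (final cluster simplification): /p/ is the second consonant of a word-final cluster /gp/, so it deletes. /serivevuigp/ → serivevuig.

serivevuig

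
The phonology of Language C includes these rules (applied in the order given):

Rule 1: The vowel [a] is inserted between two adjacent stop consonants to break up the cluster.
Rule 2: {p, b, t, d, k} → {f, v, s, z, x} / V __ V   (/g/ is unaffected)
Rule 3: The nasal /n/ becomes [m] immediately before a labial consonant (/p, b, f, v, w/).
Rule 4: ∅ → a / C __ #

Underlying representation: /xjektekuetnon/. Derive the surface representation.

xjexasexuetnona

Rule 1 (stop-cluster a-epenthesis): /k/ and /t/ form a stop–stop cluster, so [a] is inserted between them. /xjektekuetnon/ → xjekatekuetnon.
Rule 2 (intervocalic spirantization): /k/ is a stop between vowels /e/ and /a/, so it spirantizes to the fricative [x]. /t/ is a stop between vowels /a/ and /e/, so it spirantizes to the fricative [s]. /k/ is a stop between vowels /e/ and /u/, so it spirantizes to the fricative [x]. /xjekatekuetnon/ → xjexasexuetnon.
Rule 3 (nasal place assimilation): no segment meets the environment; /xjexasexuetnon/ is unchanged.
Rule 4 (final a-epenthesis): the form ends in the consonant /n/, so [a] is inserted word-finally. /xjexasexuetnon/ → xjexasexuetnona.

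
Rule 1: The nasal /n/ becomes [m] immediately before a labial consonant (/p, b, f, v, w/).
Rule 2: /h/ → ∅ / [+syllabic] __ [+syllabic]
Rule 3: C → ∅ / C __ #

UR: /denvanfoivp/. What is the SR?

demvamfoiv

Rule 1 (nasal place assimilation): /n/ precedes the labial consonant /v/, so it assimilates in place to [m]. /n/ precedes the labial consonant /f/, so it assimilates in place to [m]. /denvanfoivp/ → demvamfoivp.
Rule 2 (intervocalic h-deletion): no segment meets the environment; /demvamfoivp/ is unchanged.
Rule 3 (final cluster simplification): /p/ is the second consonant of a word-final cluster /vp/, so it deletes. /demvamfoivp/ → demvamfoiv.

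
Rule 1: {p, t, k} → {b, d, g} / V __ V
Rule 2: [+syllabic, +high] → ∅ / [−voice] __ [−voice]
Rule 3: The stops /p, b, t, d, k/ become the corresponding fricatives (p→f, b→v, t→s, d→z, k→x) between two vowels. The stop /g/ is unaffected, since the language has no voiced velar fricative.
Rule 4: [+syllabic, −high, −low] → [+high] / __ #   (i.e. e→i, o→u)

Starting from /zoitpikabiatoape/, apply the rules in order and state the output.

zoitpigaviazoavi

Rule 1 (intervocalic voicing): /k/ is a voiceless stop between vowels /i/ and /a/, so it voices to [g]. /t/ is a voiceless stop between vowels /a/ and /o/, so it voices to [d]. /p/ is a voiceless stop between vowels /a/ and /e/, so it voices to [b]. /zoitpikabiatoape/ → zoitpigabiadoabe.
Rule 2 (high vowel syncope): no segment meets the environment; /zoitpigabiadoabe/ is unchanged.
Rule 3 (intervocalic spirantization): /b/ is a stop between vowels /a/ and /i/, so it spirantizes to the fricative [v]. /d/ is a stop between vowels /a/ and /o/, so it spirantizes to the fricative [z]. /b/ is a stop between vowels /a/ and /e/, so it spirantizes to the fricative [v]. /zoitpigabiadoabe/ → zoitpigaviazoave.
Rule 4 (final vowel raising): /e/ is a mid vowel in word-final position, so it raises to [i]. /zoitpigaviazoave/ → zoitpigaviazoavi.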